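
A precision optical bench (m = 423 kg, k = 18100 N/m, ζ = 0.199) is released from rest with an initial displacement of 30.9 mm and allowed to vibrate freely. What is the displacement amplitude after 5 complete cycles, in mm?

Logarithmic decrement δ = 2πζ/√(1 − ζ²) = 2π × 0.1990/√(1 − 0.0396) = 1.276.
After n cycles, x_n/x₀ = e^(−nδ), so x_5 = 30.9 × e^(−5 × 1.276) = 30.9 × 0.001696 = 0.05241 mm.

0.0524 mm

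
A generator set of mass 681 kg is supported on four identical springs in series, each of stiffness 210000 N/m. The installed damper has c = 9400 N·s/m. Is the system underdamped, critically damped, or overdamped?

Series springs: 1/k_eq = 4/210000, so k_eq = 210000/4 = 52500 N/m.
c_c = 2√(k_eq·m) = 11960 N·s/m; ζ = c/c_c = 9400/11960 = 0.786.
Since ζ < 1 the system is underdamped.

underdamped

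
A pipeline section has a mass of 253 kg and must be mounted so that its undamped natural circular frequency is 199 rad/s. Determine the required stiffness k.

10000000 N/m

k = m·ω_n² = 253 × 199.0² = 253 × 39600 = 10020000 N/m.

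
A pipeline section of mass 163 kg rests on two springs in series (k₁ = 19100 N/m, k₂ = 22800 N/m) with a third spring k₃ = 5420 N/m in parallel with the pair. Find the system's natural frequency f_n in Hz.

Series pair: k_s = k₁k₂/(k₁+k₂) = (19100)(22800)/(19100 + 22800) = 10390 N/m. In parallel with k₃: k_eq = 10390 + 5420 = 15810 N/m.
ω_n = √(k_eq/m) = √(15810/163) = √97.01 = 9.850 rad/s.
f_n = ω_n/(2π) = 9.850/6.283 = 1.568 Hz.

1.57 Hz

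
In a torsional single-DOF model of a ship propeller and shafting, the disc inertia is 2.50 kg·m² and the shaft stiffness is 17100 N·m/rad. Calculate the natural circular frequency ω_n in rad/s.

ω_n = √(k_t/J) = √(17100/2.50) = √6840 = 82.70 rad/s.

82.7 rad/s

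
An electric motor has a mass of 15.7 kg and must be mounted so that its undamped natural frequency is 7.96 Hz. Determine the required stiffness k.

39300 N/m

ω_n = 2πf_n = 2π × 7.96 = 50.01 rad/s.
k = m·ω_n² = 15.7 × 50.01² = 15.7 × 2501 = 39270 N/m.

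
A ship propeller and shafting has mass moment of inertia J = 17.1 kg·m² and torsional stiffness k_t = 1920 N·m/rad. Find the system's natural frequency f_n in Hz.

1.69 Hz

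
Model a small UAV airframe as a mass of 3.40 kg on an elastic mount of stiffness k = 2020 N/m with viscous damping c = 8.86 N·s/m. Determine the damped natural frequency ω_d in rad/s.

24.3 rad/s

ω_n = √(k/m) = √(2020/3.40) = 24.37 rad/s.
Critical damping c_c = 2√(k·m) = 2√(2020 × 3.40) = 165.7 N·s/m, so ζ = c/c_c = 8.86/165.7 = 0.05346.
ω_d = ω_n√(1 − ζ²) = 24.37 × √(1 − 0.00286) = 24.34 rad/s.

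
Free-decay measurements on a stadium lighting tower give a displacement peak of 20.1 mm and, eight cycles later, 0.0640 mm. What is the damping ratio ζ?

0.114

Logarithmic decrement δ = (1/n)·ln(x₀/x_n) = (1/8)·ln(20.1/0.0640) = (1/8)·ln(314.1) = 0.7187.
ζ = δ/√(4π² + δ²) = 0.7187/√(39.48 + 0.517) = 0.7187/6.324 = 0.1136.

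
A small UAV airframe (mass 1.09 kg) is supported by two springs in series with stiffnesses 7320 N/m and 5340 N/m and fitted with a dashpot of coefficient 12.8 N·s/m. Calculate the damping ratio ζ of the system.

Series springs: 1/k_eq = 1/7320 + 1/5340 = 0.0003239, so k_eq = 3088 N/m.
ω_n = √(k_eq/m) = √(3088/1.09) = 53.22 rad/s.
Critical damping c_c = 2√(k_eq·m) = 2√(3088 × 1.09) = 116.0 N·s/m, so ζ = c/c_c = 12.8/116.0 = 0.1103.

0.110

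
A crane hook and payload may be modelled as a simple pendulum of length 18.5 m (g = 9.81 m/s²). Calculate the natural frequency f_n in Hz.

For a simple pendulum ω_n = √(g/L) = √(9.81/18.5) = √0.5303 = 0.7282 rad/s.
f_n = ω_n/(2π) = 0.7282/6.283 = 0.1159 Hz.

0.116 Hz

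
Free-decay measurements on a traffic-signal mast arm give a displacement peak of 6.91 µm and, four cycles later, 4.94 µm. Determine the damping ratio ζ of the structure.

0.0134

Logarithmic decrement δ = (1/n)·ln(x₀/x_n) = (1/4)·ln(6.91/4.94) = (1/4)·ln(1.399) = 0.08390.
ζ = δ/√(4π² + δ²) = 0.08390/√(39.48 + 0.00704) = 0.08390/6.284 = 0.01335.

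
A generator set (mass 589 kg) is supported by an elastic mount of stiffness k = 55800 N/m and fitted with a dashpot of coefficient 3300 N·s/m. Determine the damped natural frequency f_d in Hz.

1.48 Hz

ω_n = √(k/m) = √(55800/589) = 9.733 rad/s.
Critical damping c_c = 2√(k·m) = 2√(55800 × 589) = 11470 N·s/m, so ζ = c/c_c = 3300/11470 = 0.2878.
ω_d = ω_n√(1 − ζ²) = 9.733 × √(1 − 0.0828) = 9.321 rad/s.
f_d = ω_d/(2π) = 1.484 Hz.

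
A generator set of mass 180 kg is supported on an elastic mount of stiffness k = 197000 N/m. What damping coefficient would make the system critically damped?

c_c = 2√(k·m) = 2√(197000 × 180) = 2 × 5955 = 11910 N·s/m.

11900 N·s/m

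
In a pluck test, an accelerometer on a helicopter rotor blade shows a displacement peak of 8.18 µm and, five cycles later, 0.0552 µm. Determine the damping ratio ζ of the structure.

0.157

Logarithmic decrement δ = (1/n)·ln(x₀/x_n) = (1/5)·ln(8.18/0.0552) = (1/5)·ln(148.2) = 0.9997.
ζ = δ/√(4π² + δ²) = 0.9997/√(39.48 + 0.999) = 0.9997/6.362 = 0.1571.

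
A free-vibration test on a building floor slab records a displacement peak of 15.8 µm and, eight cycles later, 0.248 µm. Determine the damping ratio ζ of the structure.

0.0824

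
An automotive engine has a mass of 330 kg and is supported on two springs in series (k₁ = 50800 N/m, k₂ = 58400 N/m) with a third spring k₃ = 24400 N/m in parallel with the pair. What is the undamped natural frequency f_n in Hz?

Series pair: k_s = k₁k₂/(k₁+k₂) = (50800)(58400)/(50800 + 58400) = 27170 N/m. In parallel with k₃: k_eq = 27170 + 24400 = 51570 N/m.
ω_n = √(k_eq/m) = √(51570/330) = √156.3 = 12.50 rad/s.
f_n = ω_n/(2π) = 12.50/6.283 = 1.990 Hz.

1.99 Hz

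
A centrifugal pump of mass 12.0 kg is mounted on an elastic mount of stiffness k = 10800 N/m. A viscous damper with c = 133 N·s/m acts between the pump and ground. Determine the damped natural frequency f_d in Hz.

ω_n = √(k/m) = √(10800/12.0) = 30.00 rad/s.
Critical damping c_c = 2√(k·m) = 2√(10800 × 12.0) = 720.0 N·s/m, so ζ = c/c_c = 133/720.0 = 0.1847.
ω_d = ω_n√(1 − ζ²) = 30.00 × √(1 − 0.0341) = 29.48 rad/s.
f_d = ω_d/(2π) = 4.692 Hz.

4.69 Hz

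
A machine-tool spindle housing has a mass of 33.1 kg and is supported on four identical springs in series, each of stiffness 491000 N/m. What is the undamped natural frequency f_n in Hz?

9.69 Hz

Series springs: 1/k_eq = 4/491000, so k_eq = 491000/4 = 122800 N/m.
ω_n = √(k_eq/m) = √(122800/33.1) = √3708 = 60.90 rad/s.
f_n = ω_n/(2π) = 60.90/6.283 = 9.692 Hz.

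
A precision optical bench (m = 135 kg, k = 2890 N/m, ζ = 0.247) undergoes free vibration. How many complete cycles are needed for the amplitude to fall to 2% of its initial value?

Logarithmic decrement δ = 2πζ/√(1 − ζ²) = 2π × 0.2470/√(1 − 0.0610) = 1.602.
x_n/x₀ = e^(−nδ) ≤ 0.02; take ln: n ≥ ln(1/0.02)/δ = 3.912/1.602 = 2.443.
So 3 complete cycles are required.

3 cycles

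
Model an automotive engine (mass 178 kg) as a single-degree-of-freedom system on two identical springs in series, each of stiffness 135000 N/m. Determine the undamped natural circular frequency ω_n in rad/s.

Series springs: 1/k_eq = 2/135000, so k_eq = 135000/2 = 67500 N/m.
ω_n = √(k_eq/m) = √(67500/178) = √379.2 = 19.47 rad/s.

19.5 rad/s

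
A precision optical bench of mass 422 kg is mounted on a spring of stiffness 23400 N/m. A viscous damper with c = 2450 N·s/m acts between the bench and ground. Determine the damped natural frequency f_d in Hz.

ω_n = √(k/m) = √(23400/422) = 7.446 rad/s.
Critical damping c_c = 2√(k·m) = 2√(23400 × 422) = 6285 N·s/m, so ζ = c/c_c = 2450/6285 = 0.3898.
ω_d = ω_n√(1 − ζ²) = 7.446 × √(1 − 0.152) = 6.857 rad/s.
f_d = ω_d/(2π) = 1.091 Hz.

1.09 Hz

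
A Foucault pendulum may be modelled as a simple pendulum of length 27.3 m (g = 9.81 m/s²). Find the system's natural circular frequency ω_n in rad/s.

0.599 rad/s

For a simple pendulum ω_n = √(g/L) = √(9.81/27.3) = √0.3593 = 0.5995 rad/s.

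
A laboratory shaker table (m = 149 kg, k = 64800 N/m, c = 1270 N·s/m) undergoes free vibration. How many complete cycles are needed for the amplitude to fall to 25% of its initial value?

2 cycles

ζ = c/(2√(km)) = 1270/(2√(64800 × 149)) = 1270/6215 = 0.2044.
Logarithmic decrement δ = 2πζ/√(1 − ζ²) = 2π × 0.2044/√(1 − 0.0418) = 1.312.
x_n/x₀ = e^(−nδ) ≤ 0.25; take ln: n ≥ ln(1/0.25)/δ = 1.386/1.312 = 1.057.
So 2 complete cycles are required.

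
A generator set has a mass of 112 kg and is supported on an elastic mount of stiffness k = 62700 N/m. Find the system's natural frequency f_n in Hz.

ω_n = √(k/m) = √(62700/112) = √559.8 = 23.66 rad/s.
f_n = ω_n/(2π) = 23.66/6.283 = 3.766 Hz.

3.77 Hz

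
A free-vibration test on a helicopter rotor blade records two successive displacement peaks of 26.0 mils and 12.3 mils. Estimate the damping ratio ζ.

0.118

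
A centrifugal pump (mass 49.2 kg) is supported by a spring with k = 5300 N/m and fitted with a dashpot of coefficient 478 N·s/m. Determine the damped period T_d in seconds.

ω_n = √(k/m) = √(5300/49.2) = 10.38 rad/s.
Critical damping c_c = 2√(k·m) = 2√(5300 × 49.2) = 1021 N·s/m, so ζ = c/c_c = 478/1021 = 0.4680.
ω_d = ω_n√(1 − ζ²) = 10.38 × √(1 − 0.219) = 9.172 rad/s.
T_d = 2π/ω_d = 0.6850 s.

0.685 s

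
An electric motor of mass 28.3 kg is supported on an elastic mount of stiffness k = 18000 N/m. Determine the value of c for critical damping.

c_c = 2√(k·m) = 2√(18000 × 28.3) = 2 × 713.7 = 1427 N·s/m.

1430 N·s/m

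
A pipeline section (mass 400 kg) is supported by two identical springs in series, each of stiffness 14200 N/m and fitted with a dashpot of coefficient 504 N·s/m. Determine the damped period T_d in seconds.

1.51 s

Series springs: 1/k_eq = 2/14200, so k_eq = 14200/2 = 7100 N/m.
ω_n = √(k_eq/m) = √(7100/400) = 4.213 rad/s.
Critical damping c_c = 2√(k_eq·m) = 2√(7100 × 400) = 3370 N·s/m, so ζ = c/c_c = 504/3370 = 0.1495.
ω_d = ω_n√(1 − ζ²) = 4.213 × √(1 − 0.0224) = 4.166 rad/s.
T_d = 2π/ω_d = 1.508 s.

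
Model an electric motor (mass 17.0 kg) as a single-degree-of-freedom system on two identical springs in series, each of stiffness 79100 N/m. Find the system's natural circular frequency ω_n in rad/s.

Series springs: 1/k_eq = 2/79100, so k_eq = 79100/2 = 39550 N/m.
ω_n = √(k_eq/m) = √(39550/17.0) = √2326 = 48.23 rad/s.

48.2 rad/s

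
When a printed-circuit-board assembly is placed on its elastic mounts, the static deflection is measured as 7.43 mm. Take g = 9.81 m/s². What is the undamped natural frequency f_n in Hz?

5.78 Hz

ω_n = √(g/δ_st) = √(9.81/0.00743) = √1320 = 36.34 rad/s.
f_n = ω_n/(2π) = 36.34/6.283 = 5.783 Hz.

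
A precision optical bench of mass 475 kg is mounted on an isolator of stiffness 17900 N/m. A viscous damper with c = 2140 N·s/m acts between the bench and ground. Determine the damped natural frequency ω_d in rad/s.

ω_n = √(k/m) = √(17900/475) = 6.139 rad/s.
Critical damping c_c = 2√(k·m) = 2√(17900 × 475) = 5832 N·s/m, so ζ = c/c_c = 2140/5832 = 0.3670.
ω_d = ω_n√(1 − ζ²) = 6.139 × √(1 − 0.135) = 5.711 rad/s.

5.71 rad/s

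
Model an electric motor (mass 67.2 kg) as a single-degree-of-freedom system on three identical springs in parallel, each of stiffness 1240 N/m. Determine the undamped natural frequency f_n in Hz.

Parallel springs add: k_eq = 3 × 1240 = 3720 N/m.
ω_n = √(k_eq/m) = √(3720/67.2) = √55.36 = 7.440 rad/s.
f_n = ω_n/(2π) = 7.440/6.283 = 1.184 Hz.

1.18 Hz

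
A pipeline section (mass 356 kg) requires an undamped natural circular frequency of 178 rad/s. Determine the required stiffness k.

k = m·ω_n² = 356 × 178.0² = 356 × 31680 = 11280000 N/m.

11300000 N/m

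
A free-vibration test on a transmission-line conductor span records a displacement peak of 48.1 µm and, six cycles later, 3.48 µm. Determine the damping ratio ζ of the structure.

Logarithmic decrement δ = (1/n)·ln(x₀/x_n) = (1/6)·ln(48.1/3.48) = (1/6)·ln(13.82) = 0.4377.
ζ = δ/√(4π² + δ²) = 0.4377/√(39.48 + 0.192) = 0.4377/6.298 = 0.06950.

0.0695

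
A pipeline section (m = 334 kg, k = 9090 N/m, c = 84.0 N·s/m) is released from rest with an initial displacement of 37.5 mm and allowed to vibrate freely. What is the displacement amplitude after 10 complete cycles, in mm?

ζ = c/(2√(km)) = 84.0/(2√(9090 × 334)) = 84.0/3485 = 0.02410.
Logarithmic decrement δ = 2πζ/√(1 − ζ²) = 2π × 0.02410/√(1 − 0.000581) = 0.1515.
After n cycles, x_n/x₀ = e^(−nδ), so x_10 = 37.5 × e^(−10 × 0.1515) = 37.5 × 0.2198 = 8.243 mm.

8.24 mm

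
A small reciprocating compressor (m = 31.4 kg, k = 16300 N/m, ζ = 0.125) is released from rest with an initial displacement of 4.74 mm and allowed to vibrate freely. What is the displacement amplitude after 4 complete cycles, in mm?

0.200 mm

Logarithmic decrement δ = 2πζ/√(1 − ζ²) = 2π × 0.1250/√(1 − 0.0156) = 0.7916.
After n cycles, x_n/x₀ = e^(−nδ), so x_4 = 4.74 × e^(−4 × 0.7916) = 4.74 × 0.04215 = 0.1998 mm.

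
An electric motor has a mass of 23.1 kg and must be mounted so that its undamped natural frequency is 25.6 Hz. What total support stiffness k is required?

598000 N/m

ω_n = 2πf_n = 2π × 25.6 = 160.8 rad/s.
k = m·ω_n² = 23.1 × 160.8² = 23.1 × 25870 = 597700 N/m.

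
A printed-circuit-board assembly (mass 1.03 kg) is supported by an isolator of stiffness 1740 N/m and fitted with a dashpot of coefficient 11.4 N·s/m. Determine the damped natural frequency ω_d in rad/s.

40.7 rad/s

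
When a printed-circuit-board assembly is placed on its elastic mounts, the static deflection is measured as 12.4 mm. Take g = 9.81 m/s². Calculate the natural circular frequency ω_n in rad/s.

ω_n = √(g/δ_st) = √(9.81/0.0124) = √791.1 = 28.13 rad/s.

28.1 rad/s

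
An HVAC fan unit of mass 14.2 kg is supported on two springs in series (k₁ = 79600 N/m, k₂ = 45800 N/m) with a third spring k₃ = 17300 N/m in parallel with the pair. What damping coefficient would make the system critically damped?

1620 N·s/m

Series pair: k_s = k₁k₂/(k₁+k₂) = (79600)(45800)/(79600 + 45800) = 29070 N/m. In parallel with k₃: k_eq = 29070 + 17300 = 46370 N/m.
c_c = 2√(k_eq·m) = 2√(46370 × 14.2) = 2 × 811.5 = 1623 N·s/m.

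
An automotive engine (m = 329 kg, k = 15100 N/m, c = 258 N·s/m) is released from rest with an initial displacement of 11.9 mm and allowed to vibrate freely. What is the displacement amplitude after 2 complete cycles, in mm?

ζ = c/(2√(km)) = 258/(2√(15100 × 329)) = 258/4458 = 0.05788.
Logarithmic decrement δ = 2πζ/√(1 − ζ²) = 2π × 0.05788/√(1 − 0.00335) = 0.3643.
After n cycles, x_n/x₀ = e^(−nδ), so x_2 = 11.9 × e^(−2 × 0.3643) = 11.9 × 0.4826 = 5.743 mm.

5.74 mm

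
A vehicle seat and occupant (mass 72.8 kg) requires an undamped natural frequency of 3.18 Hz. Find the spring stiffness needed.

ω_n = 2πf_n = 2π × 3.18 = 19.98 rad/s.
k = m·ω_n² = 72.8 × 19.98² = 72.8 × 399.2 = 29060 N/m.

29100 N/m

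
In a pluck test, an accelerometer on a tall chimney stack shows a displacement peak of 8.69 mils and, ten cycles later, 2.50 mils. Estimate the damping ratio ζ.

Logarithmic decrement δ = (1/n)·ln(x₀/x_n) = (1/10)·ln(8.69/2.50) = (1/10)·ln(3.476) = 0.1246.
ζ = δ/√(4π² + δ²) = 0.1246/√(39.48 + 0.0155) = 0.1246/6.284 = 0.01982.

0.0198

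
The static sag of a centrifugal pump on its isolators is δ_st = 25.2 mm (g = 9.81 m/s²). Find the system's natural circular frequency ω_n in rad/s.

ω_n = √(g/δ_st) = √(9.81/0.0252) = √389.3 = 19.73 rad/s.

19.7 rad/s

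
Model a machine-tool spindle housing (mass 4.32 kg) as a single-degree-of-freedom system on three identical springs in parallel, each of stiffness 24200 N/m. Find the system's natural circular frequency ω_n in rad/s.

130 rad/s

Parallel springs add: k_eq = 3 × 24200 = 72600 N/m.
ω_n = √(k_eq/m) = √(72600/4.32) = √16810 = 129.6 rad/s.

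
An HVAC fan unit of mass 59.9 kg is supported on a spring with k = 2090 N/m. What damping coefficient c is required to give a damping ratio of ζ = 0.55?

389 N·s/m

c_c = 2√(k·m) = 2√(2090 × 59.9) = 707.6 N·s/m.
c = ζ·c_c = 0.55 × 707.6 = 389.2 N·s/m.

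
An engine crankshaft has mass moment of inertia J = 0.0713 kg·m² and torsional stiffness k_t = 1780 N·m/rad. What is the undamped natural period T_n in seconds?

ω_n = √(k_t/J) = √(1780/0.0713) = √24960 = 158.0 rad/s.
T_n = 2π/ω_n = 6.283/158.0 = 0.03977 s.

0.0398 s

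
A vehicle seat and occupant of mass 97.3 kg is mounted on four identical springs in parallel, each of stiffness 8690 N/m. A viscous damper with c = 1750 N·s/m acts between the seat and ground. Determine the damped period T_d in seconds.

0.378 s

Parallel springs add: k_eq = 4 × 8690 = 34760 N/m.
ω_n = √(k_eq/m) = √(34760/97.3) = 18.90 rad/s.
Critical damping c_c = 2√(k_eq·m) = 2√(34760 × 97.3) = 3678 N·s/m, so ζ = c/c_c = 1750/3678 = 0.4758.
ω_d = ω_n√(1 − ζ²) = 18.90 × √(1 − 0.226) = 16.62 rad/s.
T_d = 2π/ω_d = 0.3779 s.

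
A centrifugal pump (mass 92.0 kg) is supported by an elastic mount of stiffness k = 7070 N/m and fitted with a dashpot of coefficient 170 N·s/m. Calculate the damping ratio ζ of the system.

ω_n = √(k/m) = √(7070/92.0) = 8.766 rad/s.
Critical damping c_c = 2√(k·m) = 2√(7070 × 92.0) = 1613 N·s/m, so ζ = c/c_c = 170/1613 = 0.1054.

0.105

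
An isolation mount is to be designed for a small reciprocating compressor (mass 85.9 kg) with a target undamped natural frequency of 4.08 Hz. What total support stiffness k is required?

ω_n = 2πf_n = 2π × 4.08 = 25.64 rad/s.
k = m·ω_n² = 85.9 × 25.64² = 85.9 × 657.2 = 56450 N/m.

56500 N/m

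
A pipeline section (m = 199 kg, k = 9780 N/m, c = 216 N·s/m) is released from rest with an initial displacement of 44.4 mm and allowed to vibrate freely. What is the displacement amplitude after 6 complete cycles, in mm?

2.38 mm

ζ = c/(2√(km)) = 216/(2√(9780 × 199)) = 216/2790 = 0.07742.
Logarithmic decrement δ = 2πζ/√(1 − ζ²) = 2π × 0.07742/√(1 − 0.00599) = 0.4879.
After n cycles, x_n/x₀ = e^(−nδ), so x_6 = 44.4 × e^(−6 × 0.4879) = 44.4 × 0.05354 = 2.377 mm.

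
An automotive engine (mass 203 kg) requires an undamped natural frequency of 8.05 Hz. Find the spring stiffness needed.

519000 N/m

ω_n = 2πf_n = 2π × 8.05 = 50.58 rad/s.
k = m·ω_n² = 203 × 50.58² = 203 × 2558 = 519300 N/m.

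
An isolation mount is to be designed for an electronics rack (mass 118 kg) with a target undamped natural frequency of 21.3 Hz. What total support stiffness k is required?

2110000 N/m

ω_n = 2πf_n = 2π × 21.3 = 133.8 rad/s.
k = m·ω_n² = 118 × 133.8² = 118 × 17910 = 2113000 N/m.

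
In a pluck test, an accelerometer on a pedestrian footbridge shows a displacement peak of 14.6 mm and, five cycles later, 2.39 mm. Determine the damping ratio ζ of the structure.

Logarithmic decrement δ = (1/n)·ln(x₀/x_n) = (1/5)·ln(14.6/2.39) = (1/5)·ln(6.109) = 0.3619.
ζ = δ/√(4π² + δ²) = 0.3619/√(39.48 + 0.131) = 0.3619/6.294 = 0.05751.

0.0575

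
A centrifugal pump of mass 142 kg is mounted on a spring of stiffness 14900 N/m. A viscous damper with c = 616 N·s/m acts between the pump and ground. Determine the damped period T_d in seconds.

0.628 s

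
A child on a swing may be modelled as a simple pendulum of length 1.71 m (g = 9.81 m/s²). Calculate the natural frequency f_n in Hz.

For a simple pendulum ω_n = √(g/L) = √(9.81/1.71) = √5.737 = 2.395 rad/s.
f_n = ω_n/(2π) = 2.395/6.283 = 0.3812 Hz.

0.381 Hz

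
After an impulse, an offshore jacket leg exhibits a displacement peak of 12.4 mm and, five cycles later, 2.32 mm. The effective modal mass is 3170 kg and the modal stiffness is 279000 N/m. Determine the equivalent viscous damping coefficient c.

3170 N·s/m

Logarithmic decrement δ = (1/n)·ln(x₀/x_n) = (1/5)·ln(12.4/2.32) = (1/5)·ln(5.345) = 0.3352.
ζ = δ/√(4π² + δ²) = 0.3352/√(39.48 + 0.112) = 0.3352/6.292 = 0.05328.
c = ζ · 2√(km) = 0.05328 × 2√(279000 × 3170) = 0.05328 × 59480 = 3169 N·s/m.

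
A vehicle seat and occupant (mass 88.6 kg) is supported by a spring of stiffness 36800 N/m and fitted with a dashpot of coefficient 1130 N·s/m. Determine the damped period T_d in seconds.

ω_n = √(k/m) = √(36800/88.6) = 20.38 rad/s.
Critical damping c_c = 2√(k·m) = 2√(36800 × 88.6) = 3611 N·s/m, so ζ = c/c_c = 1130/3611 = 0.3129.
ω_d = ω_n√(1 − ζ²) = 20.38 × √(1 − 0.0979) = 19.36 rad/s.
T_d = 2π/ω_d = 0.3246 s.

0.325 s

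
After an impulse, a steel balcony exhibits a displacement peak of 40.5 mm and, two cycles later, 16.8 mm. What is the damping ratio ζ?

0.0699

Logarithmic decrement δ = (1/n)·ln(x₀/x_n) = (1/2)·ln(40.5/16.8) = (1/2)·ln(2.411) = 0.4400.
ζ = δ/√(4π² + δ²) = 0.4400/√(39.48 + 0.194) = 0.4400/6.299 = 0.06985.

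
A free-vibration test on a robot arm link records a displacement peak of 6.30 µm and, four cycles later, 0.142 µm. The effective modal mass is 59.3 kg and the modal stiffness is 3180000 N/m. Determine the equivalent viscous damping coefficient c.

Logarithmic decrement δ = (1/n)·ln(x₀/x_n) = (1/4)·ln(6.30/0.142) = (1/4)·ln(44.37) = 0.9481.
ζ = δ/√(4π² + δ²) = 0.9481/√(39.48 + 0.899) = 0.9481/6.354 = 0.1492.
c = ζ · 2√(km) = 0.1492 × 2√(3180000 × 59.3) = 0.1492 × 27460 = 4098 N·s/m.

4100 N·s/m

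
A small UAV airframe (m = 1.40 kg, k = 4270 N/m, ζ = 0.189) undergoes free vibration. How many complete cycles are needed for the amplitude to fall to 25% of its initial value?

Logarithmic decrement δ = 2πζ/√(1 − ζ²) = 2π × 0.1890/√(1 − 0.0357) = 1.209.
x_n/x₀ = e^(−nδ) ≤ 0.25; take ln: n ≥ ln(1/0.25)/δ = 1.386/1.209 = 1.146.
So 2 complete cycles are required.

2 cycles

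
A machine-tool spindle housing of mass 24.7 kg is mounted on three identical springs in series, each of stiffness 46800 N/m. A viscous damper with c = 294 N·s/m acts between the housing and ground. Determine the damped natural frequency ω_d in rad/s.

24.4 rad/s

Series springs: 1/k_eq = 3/46800, so k_eq = 46800/3 = 15600 N/m.
ω_n = √(k_eq/m) = √(15600/24.7) = 25.13 rad/s.
Critical damping c_c = 2√(k_eq·m) = 2√(15600 × 24.7) = 1241 N·s/m, so ζ = c/c_c = 294/1241 = 0.2368.
ω_d = ω_n√(1 − ζ²) = 25.13 × √(1 − 0.0561) = 24.42 rad/s.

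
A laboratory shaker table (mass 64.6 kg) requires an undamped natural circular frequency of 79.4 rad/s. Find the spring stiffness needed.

k = m·ω_n² = 64.6 × 79.40² = 64.6 × 6304 = 407300 N/m.

407000 N/m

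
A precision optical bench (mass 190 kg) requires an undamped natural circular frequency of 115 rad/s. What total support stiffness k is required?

2510000 N/m

k = m·ω_n² = 190 × 115.0² = 190 × 13220 = 2513000 N/m.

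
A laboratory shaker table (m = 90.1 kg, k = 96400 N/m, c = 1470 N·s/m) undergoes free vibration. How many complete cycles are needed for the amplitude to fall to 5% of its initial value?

ζ = c/(2√(km)) = 1470/(2√(96400 × 90.1)) = 1470/5894 = 0.2494.
Logarithmic decrement δ = 2πζ/√(1 − ζ²) = 2π × 0.2494/√(1 − 0.0622) = 1.618.
x_n/x₀ = e^(−nδ) ≤ 0.05; take ln: n ≥ ln(1/0.05)/δ = 2.996/1.618 = 1.851.
So 2 complete cycles are required.

2 cycles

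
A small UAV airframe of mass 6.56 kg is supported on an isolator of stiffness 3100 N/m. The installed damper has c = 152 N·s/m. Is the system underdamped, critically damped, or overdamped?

underdamped

c_c = 2√(k·m) = 285.2 N·s/m; ζ = c/c_c = 152/285.2 = 0.533.
Since ζ < 1 the system is underdamped.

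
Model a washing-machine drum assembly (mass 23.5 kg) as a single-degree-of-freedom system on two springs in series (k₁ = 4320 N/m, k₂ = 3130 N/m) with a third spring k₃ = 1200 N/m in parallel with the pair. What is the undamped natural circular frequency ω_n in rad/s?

11.3 rad/s

Series pair: k_s = k₁k₂/(k₁+k₂) = (4320)(3130)/(4320 + 3130) = 1815 N/m. In parallel with k₃: k_eq = 1815 + 1200 = 3015 N/m.
ω_n = √(k_eq/m) = √(3015/23.5) = √128.3 = 11.33 rad/s.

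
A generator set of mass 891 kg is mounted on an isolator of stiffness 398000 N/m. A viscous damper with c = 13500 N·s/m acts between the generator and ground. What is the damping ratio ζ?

0.358

ω_n = √(k/m) = √(398000/891) = 21.14 rad/s.
Critical damping c_c = 2√(k·m) = 2√(398000 × 891) = 37660 N·s/m, so ζ = c/c_c = 13500/37660 = 0.3584.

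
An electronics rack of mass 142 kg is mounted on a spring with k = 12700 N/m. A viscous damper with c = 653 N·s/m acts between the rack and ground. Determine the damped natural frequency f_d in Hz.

1.46 Hz

ω_n = √(k/m) = √(12700/142) = 9.457 rad/s.
Critical damping c_c = 2√(k·m) = 2√(12700 × 142) = 2686 N·s/m, so ζ = c/c_c = 653/2686 = 0.2431.
ω_d = ω_n√(1 − ζ²) = 9.457 × √(1 − 0.0591) = 9.173 rad/s.
f_d = ω_d/(2π) = 1.460 Hz.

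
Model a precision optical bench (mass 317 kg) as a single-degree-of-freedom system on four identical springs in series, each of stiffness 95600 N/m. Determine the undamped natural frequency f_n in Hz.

1.38 Hz

Series springs: 1/k_eq = 4/95600, so k_eq = 95600/4 = 23900 N/m.
ω_n = √(k_eq/m) = √(23900/317) = √75.39 = 8.683 rad/s.
f_n = ω_n/(2π) = 8.683/6.283 = 1.382 Hz.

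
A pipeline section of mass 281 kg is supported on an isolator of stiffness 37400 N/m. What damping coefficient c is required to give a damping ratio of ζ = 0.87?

5640 N·s/m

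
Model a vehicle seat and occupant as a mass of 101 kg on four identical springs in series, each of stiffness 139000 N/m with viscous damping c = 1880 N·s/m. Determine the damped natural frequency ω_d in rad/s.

Series springs: 1/k_eq = 4/139000, so k_eq = 139000/4 = 34750 N/m.
ω_n = √(k_eq/m) = √(34750/101) = 18.55 rad/s.
Critical damping c_c = 2√(k_eq·m) = 2√(34750 × 101) = 3747 N·s/m, so ζ = c/c_c = 1880/3747 = 0.5018.
ω_d = ω_n√(1 − ζ²) = 18.55 × √(1 − 0.252) = 16.04 rad/s.

16.0 rad/s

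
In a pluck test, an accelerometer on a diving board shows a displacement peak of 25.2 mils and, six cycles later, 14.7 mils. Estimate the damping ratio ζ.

0.0143

Logarithmic decrement δ = (1/n)·ln(x₀/x_n) = (1/6)·ln(25.2/14.7) = (1/6)·ln(1.714) = 0.08983.
ζ = δ/√(4π² + δ²) = 0.08983/√(39.48 + 0.00807) = 0.08983/6.284 = 0.01430.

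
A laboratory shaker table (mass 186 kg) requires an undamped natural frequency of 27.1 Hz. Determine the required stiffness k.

5390000 N/m

ω_n = 2πf_n = 2π × 27.1 = 170.3 rad/s.
k = m·ω_n² = 186 × 170.3² = 186 × 28990 = 5393000 N/m.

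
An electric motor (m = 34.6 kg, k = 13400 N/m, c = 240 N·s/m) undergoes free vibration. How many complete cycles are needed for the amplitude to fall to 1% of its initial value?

5 cycles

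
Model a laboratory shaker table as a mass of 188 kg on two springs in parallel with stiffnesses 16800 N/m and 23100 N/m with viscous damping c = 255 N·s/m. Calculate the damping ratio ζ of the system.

Parallel springs add: k_eq = 16800 + 23100 = 39900 N/m.
ω_n = √(k_eq/m) = √(39900/188) = 14.57 rad/s.
Critical damping c_c = 2√(k_eq·m) = 2√(39900 × 188) = 5478 N·s/m, so ζ = c/c_c = 255/5478 = 0.04655.

0.0466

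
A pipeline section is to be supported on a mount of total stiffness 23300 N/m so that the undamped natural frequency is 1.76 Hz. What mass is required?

191 kg

ω_n = 2πf_n = 2π × 1.76 = 11.06 rad/s.
m = k/ω_n² = 23300/11.06² = 23300/122.3 = 190.5 kg.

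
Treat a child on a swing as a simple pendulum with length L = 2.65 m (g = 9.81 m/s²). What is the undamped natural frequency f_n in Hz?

For a simple pendulum ω_n = √(g/L) = √(9.81/2.65) = √3.702 = 1.924 rad/s.
f_n = ω_n/(2π) = 1.924/6.283 = 0.3062 Hz.

0.306 Hz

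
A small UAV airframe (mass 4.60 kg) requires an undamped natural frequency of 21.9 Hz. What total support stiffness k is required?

87100 N/m

ω_n = 2πf_n = 2π × 21.9 = 137.6 rad/s.
k = m·ω_n² = 4.60 × 137.6² = 4.60 × 18930 = 87100 N/m.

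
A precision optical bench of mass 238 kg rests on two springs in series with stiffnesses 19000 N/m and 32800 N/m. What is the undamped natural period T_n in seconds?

0.884 s

Series springs: 1/k_eq = 1/19000 + 1/32800 = 8.312×10^-5, so k_eq = 12030 N/m.
ω_n = √(k_eq/m) = √(12030/238) = √50.55 = 7.110 rad/s.
T_n = 2π/ω_n = 6.283/7.110 = 0.8837 s.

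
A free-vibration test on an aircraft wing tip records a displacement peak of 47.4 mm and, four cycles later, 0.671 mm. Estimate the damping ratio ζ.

0.167

Logarithmic decrement δ = (1/n)·ln(x₀/x_n) = (1/4)·ln(47.4/0.671) = (1/4)·ln(70.64) = 1.064.
ζ = δ/√(4π² + δ²) = 1.064/√(39.48 + 1.13) = 1.064/6.373 = 0.1670.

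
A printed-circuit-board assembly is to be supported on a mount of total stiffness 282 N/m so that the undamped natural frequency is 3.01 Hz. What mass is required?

0.788 kg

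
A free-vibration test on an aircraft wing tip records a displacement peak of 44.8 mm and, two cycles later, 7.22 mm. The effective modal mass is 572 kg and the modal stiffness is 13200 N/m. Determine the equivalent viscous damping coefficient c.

790 N·s/m

Logarithmic decrement δ = (1/n)·ln(x₀/x_n) = (1/2)·ln(44.8/7.22) = (1/2)·ln(6.205) = 0.9127.
ζ = δ/√(4π² + δ²) = 0.9127/√(39.48 + 0.833) = 0.9127/6.349 = 0.1437.
c = ζ · 2√(km) = 0.1437 × 2√(13200 × 572) = 0.1437 × 5496 = 790.0 N·s/m.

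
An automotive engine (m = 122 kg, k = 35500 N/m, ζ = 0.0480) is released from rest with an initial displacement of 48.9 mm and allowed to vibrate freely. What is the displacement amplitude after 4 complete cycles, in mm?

Logarithmic decrement δ = 2πζ/√(1 − ζ²) = 2π × 0.04800/√(1 − 0.00230) = 0.3019.
After n cycles, x_n/x₀ = e^(−nδ), so x_4 = 48.9 × e^(−4 × 0.3019) = 48.9 × 0.2989 = 14.61 mm.

14.6 mm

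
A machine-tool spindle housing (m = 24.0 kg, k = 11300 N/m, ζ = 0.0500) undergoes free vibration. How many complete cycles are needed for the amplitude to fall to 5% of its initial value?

10 cycles

Logarithmic decrement δ = 2πζ/√(1 − ζ²) = 2π × 0.05000/√(1 − 0.00250) = 0.3146.
x_n/x₀ = e^(−nδ) ≤ 0.05; take ln: n ≥ ln(1/0.05)/δ = 2.996/0.3146 = 9.524.
So 10 complete cycles are required.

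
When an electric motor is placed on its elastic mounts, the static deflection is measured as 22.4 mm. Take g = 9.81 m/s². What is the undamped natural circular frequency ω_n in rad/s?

ω_n = √(g/δ_st) = √(9.81/0.0224) = √437.9 = 20.93 rad/s.

20.9 rad/s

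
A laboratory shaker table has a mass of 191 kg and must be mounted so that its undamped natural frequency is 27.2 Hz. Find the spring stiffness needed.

ω_n = 2πf_n = 2π × 27.2 = 170.9 rad/s.
k = m·ω_n² = 191 × 170.9² = 191 × 29210 = 5579000 N/m.

5580000 N/m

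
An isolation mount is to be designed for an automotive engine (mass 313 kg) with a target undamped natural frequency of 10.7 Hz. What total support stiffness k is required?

ω_n = 2πf_n = 2π × 10.7 = 67.23 rad/s.
k = m·ω_n² = 313 × 67.23² = 313 × 4520 = 1415000 N/m.

1410000 N/m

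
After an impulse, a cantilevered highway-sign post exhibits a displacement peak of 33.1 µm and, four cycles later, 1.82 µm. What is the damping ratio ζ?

Logarithmic decrement δ = (1/n)·ln(x₀/x_n) = (1/4)·ln(33.1/1.82) = (1/4)·ln(18.19) = 0.7252.
ζ = δ/√(4π² + δ²) = 0.7252/√(39.48 + 0.526) = 0.7252/6.325 = 0.1147.

0.115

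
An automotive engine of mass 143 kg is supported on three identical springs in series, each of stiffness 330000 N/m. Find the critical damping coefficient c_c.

Series springs: 1/k_eq = 3/330000, so k_eq = 330000/3 = 110000 N/m.
c_c = 2√(k_eq·m) = 2√(110000 × 143) = 2 × 3966 = 7932 N·s/m.

7930 N·s/m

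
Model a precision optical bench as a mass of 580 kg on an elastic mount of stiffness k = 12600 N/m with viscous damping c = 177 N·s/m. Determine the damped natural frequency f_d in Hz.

0.741 Hz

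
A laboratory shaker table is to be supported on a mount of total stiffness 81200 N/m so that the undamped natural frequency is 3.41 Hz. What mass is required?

ω_n = 2πf_n = 2π × 3.41 = 21.43 rad/s.
m = k/ω_n² = 81200/21.43² = 81200/459.1 = 176.9 kg.

177 kg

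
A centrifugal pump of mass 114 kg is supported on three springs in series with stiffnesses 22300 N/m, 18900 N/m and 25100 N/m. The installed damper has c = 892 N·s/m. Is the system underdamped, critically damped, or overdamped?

Series springs: 1/k_eq = 1/22300 + 1/18900 + 1/25100 = 0.0001376, so k_eq = 7268 N/m.
c_c = 2√(k_eq·m) = 1820 N·s/m; ζ = c/c_c = 892/1820 = 0.490.
Since ζ < 1 the system is underdamped.

underdamped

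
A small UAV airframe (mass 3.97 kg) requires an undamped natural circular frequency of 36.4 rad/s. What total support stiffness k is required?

5260 N/m

k = m·ω_n² = 3.97 × 36.40² = 3.97 × 1325 = 5260 N/m.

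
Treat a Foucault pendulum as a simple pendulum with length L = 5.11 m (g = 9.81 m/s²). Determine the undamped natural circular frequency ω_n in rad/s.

For a simple pendulum ω_n = √(g/L) = √(9.81/5.11) = √1.920 = 1.386 rad/s.

1.39 rad/s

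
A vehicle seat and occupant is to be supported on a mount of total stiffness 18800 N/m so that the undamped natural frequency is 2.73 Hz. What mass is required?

63.9 kg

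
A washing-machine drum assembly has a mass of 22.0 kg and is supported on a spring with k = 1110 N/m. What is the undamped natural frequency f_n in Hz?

1.13 Hz

ω_n = √(k/m) = √(1110/22.0) = √50.45 = 7.103 rad/s.
f_n = ω_n/(2π) = 7.103/6.283 = 1.130 Hz.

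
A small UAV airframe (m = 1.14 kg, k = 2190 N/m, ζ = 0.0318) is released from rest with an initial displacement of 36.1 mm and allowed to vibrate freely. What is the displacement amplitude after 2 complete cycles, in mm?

Logarithmic decrement δ = 2πζ/√(1 − ζ²) = 2π × 0.03180/√(1 − 0.00101) = 0.1999.
After n cycles, x_n/x₀ = e^(−nδ), so x_2 = 36.1 × e^(−2 × 0.1999) = 36.1 × 0.6704 = 24.20 mm.

24.2 mm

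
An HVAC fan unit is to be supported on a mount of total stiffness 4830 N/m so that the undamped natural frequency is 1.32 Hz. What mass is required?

ω_n = 2πf_n = 2π × 1.32 = 8.294 rad/s.
m = k/ω_n² = 4830/8.294² = 4830/68.79 = 70.22 kg.

70.2 kg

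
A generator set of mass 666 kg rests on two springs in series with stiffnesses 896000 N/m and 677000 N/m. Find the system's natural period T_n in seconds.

0.261 s

Series springs: 1/k_eq = 1/896000 + 1/677000 = 2.593×10^-6, so k_eq = 385600 N/m.
ω_n = √(k_eq/m) = √(385600/666) = √579.0 = 24.06 rad/s.
T_n = 2π/ω_n = 6.283/24.06 = 0.2611 s.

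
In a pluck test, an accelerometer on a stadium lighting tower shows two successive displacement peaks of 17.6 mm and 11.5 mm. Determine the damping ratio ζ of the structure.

Logarithmic decrement δ = (1/n)·ln(x₀/x_n) = (1/1)·ln(17.6/11.5) = (1/1)·ln(1.530) = 0.4256.
ζ = δ/√(4π² + δ²) = 0.4256/√(39.48 + 0.181) = 0.4256/6.298 = 0.06757.

0.0676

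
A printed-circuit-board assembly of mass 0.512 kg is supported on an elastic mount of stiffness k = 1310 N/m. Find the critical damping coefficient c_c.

51.8 N·s/m

c_c = 2√(k·m) = 2√(1310 × 0.512) = 2 × 25.90 = 51.80 N·s/m.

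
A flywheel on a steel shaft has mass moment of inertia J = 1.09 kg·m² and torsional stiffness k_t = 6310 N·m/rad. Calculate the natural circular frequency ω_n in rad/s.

ω_n = √(k_t/J) = √(6310/1.09) = √5789 = 76.09 rad/s.

76.1 rad/s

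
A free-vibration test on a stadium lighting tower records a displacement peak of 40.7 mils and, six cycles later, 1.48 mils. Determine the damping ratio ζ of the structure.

0.0876

Logarithmic decrement δ = (1/n)·ln(x₀/x_n) = (1/6)·ln(40.7/1.48) = (1/6)·ln(27.50) = 0.5524.
ζ = δ/√(4π² + δ²) = 0.5524/√(39.48 + 0.305) = 0.5524/6.307 = 0.08757.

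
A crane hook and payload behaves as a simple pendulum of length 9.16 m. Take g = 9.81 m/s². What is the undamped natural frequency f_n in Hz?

0.165 Hz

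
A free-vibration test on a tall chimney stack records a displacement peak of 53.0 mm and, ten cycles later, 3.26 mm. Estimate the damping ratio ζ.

0.0443

Logarithmic decrement δ = (1/n)·ln(x₀/x_n) = (1/10)·ln(53.0/3.26) = (1/10)·ln(16.26) = 0.2789.
ζ = δ/√(4π² + δ²) = 0.2789/√(39.48 + 0.0778) = 0.2789/6.289 = 0.04434.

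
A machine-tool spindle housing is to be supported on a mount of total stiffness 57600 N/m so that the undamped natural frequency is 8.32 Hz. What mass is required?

21.1 kg

ω_n = 2πf_n = 2π × 8.32 = 52.28 rad/s.
m = k/ω_n² = 57600/52.28² = 57600/2733 = 21.08 kg.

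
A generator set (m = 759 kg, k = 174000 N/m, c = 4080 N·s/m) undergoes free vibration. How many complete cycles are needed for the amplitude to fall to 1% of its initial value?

5 cycles

ζ = c/(2√(km)) = 4080/(2√(174000 × 759)) = 4080/22980 = 0.1775.
Logarithmic decrement δ = 2πζ/√(1 − ζ²) = 2π × 0.1775/√(1 − 0.0315) = 1.133.
x_n/x₀ = e^(−nδ) ≤ 0.01; take ln: n ≥ ln(1/0.01)/δ = 4.605/1.133 = 4.063.
So 5 complete cycles are required.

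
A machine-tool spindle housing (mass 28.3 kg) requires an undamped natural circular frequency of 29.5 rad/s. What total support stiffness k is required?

24600 N/m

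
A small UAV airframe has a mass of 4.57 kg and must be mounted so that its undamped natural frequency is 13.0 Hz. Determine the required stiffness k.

30500 N/m

ω_n = 2πf_n = 2π × 13.0 = 81.68 rad/s.
k = m·ω_n² = 4.57 × 81.68² = 4.57 × 6672 = 30490 N/m.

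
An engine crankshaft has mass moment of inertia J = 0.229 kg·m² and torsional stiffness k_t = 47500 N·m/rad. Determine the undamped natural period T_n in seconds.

0.0138 s

ω_n = √(k_t/J) = √(47500/0.229) = √207400 = 455.4 rad/s.
T_n = 2π/ω_n = 6.283/455.4 = 0.01380 s.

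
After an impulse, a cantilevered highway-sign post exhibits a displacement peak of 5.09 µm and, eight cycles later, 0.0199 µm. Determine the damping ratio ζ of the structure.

0.110

Logarithmic decrement δ = (1/n)·ln(x₀/x_n) = (1/8)·ln(5.09/0.0199) = (1/8)·ln(255.8) = 0.6930.
ζ = δ/√(4π² + δ²) = 0.6930/√(39.48 + 0.480) = 0.6930/6.321 = 0.1096.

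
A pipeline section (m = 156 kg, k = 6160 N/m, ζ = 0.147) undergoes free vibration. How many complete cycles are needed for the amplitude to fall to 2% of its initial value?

5 cycles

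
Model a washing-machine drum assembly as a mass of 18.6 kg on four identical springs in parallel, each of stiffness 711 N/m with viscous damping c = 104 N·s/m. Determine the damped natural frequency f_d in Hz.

Parallel springs add: k_eq = 4 × 711 = 2844 N/m.
ω_n = √(k_eq/m) = √(2844/18.6) = 12.37 rad/s.
Critical damping c_c = 2√(k_eq·m) = 2√(2844 × 18.6) = 460.0 N·s/m, so ζ = c/c_c = 104/460.0 = 0.2261.
ω_d = ω_n√(1 − ζ²) = 12.37 × √(1 − 0.0511) = 12.05 rad/s.
f_d = ω_d/(2π) = 1.917 Hz.

1.92 Hz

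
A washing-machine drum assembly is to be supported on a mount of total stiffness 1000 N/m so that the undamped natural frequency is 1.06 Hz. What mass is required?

ω_n = 2πf_n = 2π × 1.06 = 6.660 rad/s.
m = k/ω_n² = 1000/6.660² = 1000/44.36 = 22.54 kg.

22.5 kg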